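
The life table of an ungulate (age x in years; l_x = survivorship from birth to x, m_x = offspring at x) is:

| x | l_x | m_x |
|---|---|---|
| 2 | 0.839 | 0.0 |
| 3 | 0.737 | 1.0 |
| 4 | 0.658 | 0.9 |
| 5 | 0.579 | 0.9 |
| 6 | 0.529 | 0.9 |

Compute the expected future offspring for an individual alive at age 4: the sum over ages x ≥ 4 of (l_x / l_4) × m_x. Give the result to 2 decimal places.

l_4 = 0.658. Conditional survival from age 4 to x is l_x / l_4.
  x=4: (0.658/0.658) × 0.9 = 0.9000
  x=5: (0.579/0.658) × 0.9 = 0.7919
  x=6: (0.529/0.658) × 0.9 = 0.7236
Sum = 0.9000 + 0.7919 + 0.7236 = 2.4155

2.42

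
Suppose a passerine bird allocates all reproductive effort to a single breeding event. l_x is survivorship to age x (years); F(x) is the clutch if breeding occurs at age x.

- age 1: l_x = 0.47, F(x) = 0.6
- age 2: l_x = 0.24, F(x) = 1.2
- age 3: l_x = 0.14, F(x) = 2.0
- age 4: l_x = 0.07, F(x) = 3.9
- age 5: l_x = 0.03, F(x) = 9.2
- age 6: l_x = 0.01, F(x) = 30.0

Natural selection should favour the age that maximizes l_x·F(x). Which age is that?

Expected offspring if breeding at age x = l_x × F(x):
  age 1: 0.47 × 0.6 = 0.282
  age 2: 0.24 × 1.2 = 0.288
  age 3: 0.14 × 2.0 = 0.280
  age 4: 0.07 × 3.9 = 0.273
  age 5: 0.03 × 9.2 = 0.276
  age 6: 0.01 × 30.0 = 0.300
Maximum at age 6 (0.300).

6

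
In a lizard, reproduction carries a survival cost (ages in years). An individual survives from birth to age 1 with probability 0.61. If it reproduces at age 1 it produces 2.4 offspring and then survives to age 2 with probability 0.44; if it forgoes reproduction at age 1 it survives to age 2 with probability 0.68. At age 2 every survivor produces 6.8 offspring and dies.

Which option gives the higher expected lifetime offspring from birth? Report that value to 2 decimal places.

3.29

breed at age 1: R₀ = 0.61 × (2.4 + 0.44 × 6.8) = 0.61 × 5.3920 = 3.2891
delay to age 2: R₀ = 0.61 × (0.68 × 6.8) = 0.61 × 4.6240 = 2.8206
Higher: breed at age 1 (3.2891).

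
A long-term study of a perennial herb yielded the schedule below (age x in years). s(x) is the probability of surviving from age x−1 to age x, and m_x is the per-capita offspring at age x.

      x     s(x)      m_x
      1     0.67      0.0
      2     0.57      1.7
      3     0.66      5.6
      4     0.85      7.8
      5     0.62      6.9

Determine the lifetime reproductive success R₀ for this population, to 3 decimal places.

Survivorship from birth: l_x = s_1·s_2·…·s_x.
  l_1 = 0.67000
  l_2 = 0.38190
  l_3 = 0.25205
  l_4 = 0.21425
  l_5 = 0.13283
R₀ = Σ l_x m_x:
  age 1: 0.67000 × 0.0 = 0.0000
  age 2: 0.38190 × 1.7 = 0.6492
  age 3: 0.25205 × 5.6 = 1.4115
  age 4: 0.21425 × 7.8 = 1.6711
  age 5: 0.13283 × 6.9 = 0.9165
R₀ = 0.0000 + 0.6492 + 1.4115 + 1.6711 + 0.9165 = 4.6484

4.648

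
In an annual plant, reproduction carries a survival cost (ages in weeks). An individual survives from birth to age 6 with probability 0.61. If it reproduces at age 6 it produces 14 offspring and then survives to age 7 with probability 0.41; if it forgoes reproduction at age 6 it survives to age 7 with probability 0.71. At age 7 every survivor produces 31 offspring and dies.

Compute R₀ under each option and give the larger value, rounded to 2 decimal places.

16.29

breed at age 6: R₀ = 0.61 × (14 + 0.41 × 31) = 0.61 × 26.7100 = 16.2931
delay to age 7: R₀ = 0.61 × (0.71 × 31) = 0.61 × 22.0100 = 13.4261
Higher: breed at age 6 (16.2931).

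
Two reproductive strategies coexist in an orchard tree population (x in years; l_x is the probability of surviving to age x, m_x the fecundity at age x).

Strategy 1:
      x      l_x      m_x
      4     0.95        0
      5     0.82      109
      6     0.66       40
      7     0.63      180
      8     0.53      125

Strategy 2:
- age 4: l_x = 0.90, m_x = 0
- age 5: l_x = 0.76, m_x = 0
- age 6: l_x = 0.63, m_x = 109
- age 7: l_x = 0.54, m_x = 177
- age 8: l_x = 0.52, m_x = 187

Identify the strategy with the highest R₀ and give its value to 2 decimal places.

295.43

Strategy 1: R₀ = 0.95×0 + 0.82×109 + 0.66×40 + 0.63×180 + 0.53×125 = 295.4300
Strategy 2: R₀ = 0.90×0 + 0.76×0 + 0.63×109 + 0.54×177 + 0.52×187 = 261.4900
Highest R₀: strategy 1 with 295.4300.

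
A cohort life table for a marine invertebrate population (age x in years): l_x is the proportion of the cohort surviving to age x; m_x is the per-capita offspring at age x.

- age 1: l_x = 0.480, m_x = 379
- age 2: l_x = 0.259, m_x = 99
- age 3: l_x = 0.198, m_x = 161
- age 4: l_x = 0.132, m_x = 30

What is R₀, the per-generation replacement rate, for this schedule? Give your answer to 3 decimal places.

R₀ = Σ l_x m_x:
  age 1: 0.480 × 379 = 181.9200
  age 2: 0.259 × 99 = 25.6410
  age 3: 0.198 × 161 = 31.8780
  age 4: 0.132 × 30 = 3.9600
R₀ = 181.9200 + 25.6410 + 31.8780 + 3.9600 = 243.3990

243.399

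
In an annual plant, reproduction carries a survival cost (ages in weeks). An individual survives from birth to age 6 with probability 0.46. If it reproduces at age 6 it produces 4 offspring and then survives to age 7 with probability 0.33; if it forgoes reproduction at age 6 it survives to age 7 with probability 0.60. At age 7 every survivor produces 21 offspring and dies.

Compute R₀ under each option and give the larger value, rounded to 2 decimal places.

breed at age 6: R₀ = 0.46 × (4 + 0.33 × 21) = 0.46 × 10.9300 = 5.0278
delay to age 7: R₀ = 0.46 × (0.60 × 21) = 0.46 × 12.6000 = 5.7960
Higher: delay to age 7 (5.7960).

5.80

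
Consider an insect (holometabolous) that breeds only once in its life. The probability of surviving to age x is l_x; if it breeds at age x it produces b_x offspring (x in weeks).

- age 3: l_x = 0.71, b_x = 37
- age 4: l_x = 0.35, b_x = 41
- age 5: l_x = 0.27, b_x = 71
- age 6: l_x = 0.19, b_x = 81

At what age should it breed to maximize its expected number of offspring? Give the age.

3

Expected offspring if breeding at age x = l_x × b_x:
  age 3: 0.71 × 37 = 26.270
  age 4: 0.35 × 41 = 14.350
  age 5: 0.27 × 71 = 19.170
  age 6: 0.19 × 81 = 15.390
Maximum at age 3 (26.270).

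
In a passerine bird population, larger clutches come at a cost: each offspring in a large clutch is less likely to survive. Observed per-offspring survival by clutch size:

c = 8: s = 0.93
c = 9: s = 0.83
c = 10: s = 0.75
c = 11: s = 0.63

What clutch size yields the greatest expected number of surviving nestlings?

10

Expected surviving nestlings = c × s(c):
  c=8: 8 × 0.93 = 7.440
  c=9: 9 × 0.83 = 7.470
  c=10: 10 × 0.75 = 7.500
  c=11: 11 × 0.63 = 6.930
Maximum at c = 10 (7.500 surviving nestlings).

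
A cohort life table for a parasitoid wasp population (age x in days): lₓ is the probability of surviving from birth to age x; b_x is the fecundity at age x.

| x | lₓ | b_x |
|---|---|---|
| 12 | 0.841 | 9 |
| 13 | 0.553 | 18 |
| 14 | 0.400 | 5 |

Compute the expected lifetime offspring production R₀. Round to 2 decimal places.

R₀ = Σ lₓ b_x:
  age 12: 0.841 × 9 = 7.5690
  age 13: 0.553 × 18 = 9.9540
  age 14: 0.400 × 5 = 2.0000
R₀ = 7.5690 + 9.9540 + 2.0000 = 19.5230

19.52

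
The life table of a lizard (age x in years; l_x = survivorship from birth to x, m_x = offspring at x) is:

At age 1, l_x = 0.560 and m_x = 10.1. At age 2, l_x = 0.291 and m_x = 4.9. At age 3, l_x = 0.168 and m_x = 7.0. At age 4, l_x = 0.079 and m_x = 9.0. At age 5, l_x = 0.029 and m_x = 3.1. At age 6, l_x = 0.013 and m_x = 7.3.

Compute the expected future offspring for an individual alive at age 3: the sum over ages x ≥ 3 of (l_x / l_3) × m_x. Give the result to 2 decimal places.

12.33

l_3 = 0.168. Conditional survival from age 3 to x is l_x / l_3.
  x=3: (0.168/0.168) × 7.0 = 7.0000
  x=4: (0.079/0.168) × 9.0 = 4.2321
  x=5: (0.029/0.168) × 3.1 = 0.5351
  x=6: (0.013/0.168) × 7.3 = 0.5649
Sum = 7.0000 + 4.2321 + 0.5351 + 0.5649 = 12.3321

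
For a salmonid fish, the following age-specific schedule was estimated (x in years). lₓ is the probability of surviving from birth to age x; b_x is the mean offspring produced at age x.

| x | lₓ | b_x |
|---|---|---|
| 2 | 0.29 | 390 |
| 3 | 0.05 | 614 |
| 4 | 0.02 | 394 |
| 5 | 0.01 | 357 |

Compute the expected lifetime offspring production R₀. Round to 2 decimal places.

155.25

R₀ = Σ lₓ b_x:
  age 2: 0.29 × 390 = 113.1000
  age 3: 0.05 × 614 = 30.7000
  age 4: 0.02 × 394 = 7.8800
  age 5: 0.01 × 357 = 3.5700
R₀ = 113.1000 + 30.7000 + 7.8800 + 3.5700 = 155.2500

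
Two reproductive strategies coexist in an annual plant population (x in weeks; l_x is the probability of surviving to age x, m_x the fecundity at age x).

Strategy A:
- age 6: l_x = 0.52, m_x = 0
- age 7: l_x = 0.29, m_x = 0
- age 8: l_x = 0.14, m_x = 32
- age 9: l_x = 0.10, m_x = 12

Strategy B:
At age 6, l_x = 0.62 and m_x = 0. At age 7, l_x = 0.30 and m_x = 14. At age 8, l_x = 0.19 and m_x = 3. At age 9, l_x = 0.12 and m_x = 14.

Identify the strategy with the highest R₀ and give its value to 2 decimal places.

6.45

Strategy A: R₀ = 0.52×0 + 0.29×0 + 0.14×32 + 0.10×12 = 5.6800
Strategy B: R₀ = 0.62×0 + 0.30×14 + 0.19×3 + 0.12×14 = 6.4500
Highest R₀: strategy B with 6.4500.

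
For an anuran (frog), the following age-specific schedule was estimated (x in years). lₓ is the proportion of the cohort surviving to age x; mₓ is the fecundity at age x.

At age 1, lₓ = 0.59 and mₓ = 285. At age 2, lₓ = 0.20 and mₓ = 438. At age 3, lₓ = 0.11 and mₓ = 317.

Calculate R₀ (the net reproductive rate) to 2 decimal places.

R₀ = Σ lₓ mₓ:
  age 1: 0.59 × 285 = 168.1500
  age 2: 0.20 × 438 = 87.6000
  age 3: 0.11 × 317 = 34.8700
R₀ = 168.1500 + 87.6000 + 34.8700 = 290.6200

290.62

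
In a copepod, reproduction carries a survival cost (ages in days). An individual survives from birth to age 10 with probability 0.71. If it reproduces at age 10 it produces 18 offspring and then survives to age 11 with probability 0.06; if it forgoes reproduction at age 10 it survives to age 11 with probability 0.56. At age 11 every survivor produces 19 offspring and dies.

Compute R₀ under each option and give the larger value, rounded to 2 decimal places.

breed at age 10: R₀ = 0.71 × (18 + 0.06 × 19) = 0.71 × 19.1400 = 13.5894
delay to age 11: R₀ = 0.71 × (0.56 × 19) = 0.71 × 10.6400 = 7.5544
Higher: breed at age 10 (13.5894).

13.59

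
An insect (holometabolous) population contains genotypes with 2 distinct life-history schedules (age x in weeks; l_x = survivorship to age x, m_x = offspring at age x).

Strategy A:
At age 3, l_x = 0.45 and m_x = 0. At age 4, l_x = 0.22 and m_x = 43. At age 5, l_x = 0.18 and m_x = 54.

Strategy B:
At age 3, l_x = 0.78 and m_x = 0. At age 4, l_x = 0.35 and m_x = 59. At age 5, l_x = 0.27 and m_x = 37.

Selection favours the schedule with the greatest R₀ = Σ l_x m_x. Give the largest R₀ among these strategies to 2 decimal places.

30.64

Strategy A: R₀ = 0.45×0 + 0.22×43 + 0.18×54 = 19.1800
Strategy B: R₀ = 0.78×0 + 0.35×59 + 0.27×37 = 30.6400
Highest R₀: strategy B with 30.6400.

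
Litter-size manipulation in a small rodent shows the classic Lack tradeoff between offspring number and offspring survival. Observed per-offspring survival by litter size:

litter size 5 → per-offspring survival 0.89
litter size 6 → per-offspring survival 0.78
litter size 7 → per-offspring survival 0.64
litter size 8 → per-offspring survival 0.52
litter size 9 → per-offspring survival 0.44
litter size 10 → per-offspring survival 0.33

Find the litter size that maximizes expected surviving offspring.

6

Expected surviving offspring = c × s(c):
  c=5: 5 × 0.89 = 4.450
  c=6: 6 × 0.78 = 4.680
  c=7: 7 × 0.64 = 4.480
  c=8: 8 × 0.52 = 4.160
  c=9: 9 × 0.44 = 3.960
  c=10: 10 × 0.33 = 3.300
Maximum at c = 6 (4.680 surviving offspring).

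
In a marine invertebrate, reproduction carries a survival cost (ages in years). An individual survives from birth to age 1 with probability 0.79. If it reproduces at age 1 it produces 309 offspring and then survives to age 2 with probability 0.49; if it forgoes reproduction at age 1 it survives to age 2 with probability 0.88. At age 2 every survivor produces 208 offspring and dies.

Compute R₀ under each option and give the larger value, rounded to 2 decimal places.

breed at age 1: R₀ = 0.79 × (309 + 0.49 × 208) = 0.79 × 410.9200 = 324.6268
delay to age 2: R₀ = 0.79 × (0.88 × 208) = 0.79 × 183.0400 = 144.6016
Higher: breed at age 1 (324.6268).

324.63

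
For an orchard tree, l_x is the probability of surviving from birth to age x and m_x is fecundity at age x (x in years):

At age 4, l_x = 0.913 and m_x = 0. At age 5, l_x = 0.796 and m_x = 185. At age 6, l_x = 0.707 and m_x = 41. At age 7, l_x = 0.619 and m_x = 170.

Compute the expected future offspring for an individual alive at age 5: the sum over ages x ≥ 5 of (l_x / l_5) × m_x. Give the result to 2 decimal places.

l_5 = 0.796. Conditional survival from age 5 to x is l_x / l_5.
  x=5: (0.796/0.796) × 185 = 185.0000
  x=6: (0.707/0.796) × 41 = 36.4158
  x=7: (0.619/0.796) × 170 = 132.1985
Sum = 185.0000 + 36.4158 + 132.1985 = 353.6143

353.61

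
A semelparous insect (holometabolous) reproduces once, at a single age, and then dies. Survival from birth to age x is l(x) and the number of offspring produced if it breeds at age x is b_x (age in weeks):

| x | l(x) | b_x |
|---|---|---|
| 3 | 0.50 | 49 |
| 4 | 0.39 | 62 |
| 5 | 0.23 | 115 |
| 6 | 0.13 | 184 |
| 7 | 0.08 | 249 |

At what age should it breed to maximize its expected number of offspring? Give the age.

Expected offspring if breeding at age x = l(x) × b_x:
  age 3: 0.50 × 49 = 24.500
  age 4: 0.39 × 62 = 24.180
  age 5: 0.23 × 115 = 26.450
  age 6: 0.13 × 184 = 23.920
  age 7: 0.08 × 249 = 19.920
Maximum at age 5 (26.450).

5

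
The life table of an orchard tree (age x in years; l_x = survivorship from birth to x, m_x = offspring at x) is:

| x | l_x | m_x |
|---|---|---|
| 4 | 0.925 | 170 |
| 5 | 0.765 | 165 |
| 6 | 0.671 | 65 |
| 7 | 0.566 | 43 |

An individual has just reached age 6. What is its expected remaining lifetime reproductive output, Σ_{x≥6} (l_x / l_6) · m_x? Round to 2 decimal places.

101.27

l_6 = 0.671. Conditional survival from age 6 to x is l_x / l_6.
  x=6: (0.671/0.671) × 65 = 65.0000
  x=7: (0.566/0.671) × 43 = 36.2712
Sum = 65.0000 + 36.2712 = 101.2712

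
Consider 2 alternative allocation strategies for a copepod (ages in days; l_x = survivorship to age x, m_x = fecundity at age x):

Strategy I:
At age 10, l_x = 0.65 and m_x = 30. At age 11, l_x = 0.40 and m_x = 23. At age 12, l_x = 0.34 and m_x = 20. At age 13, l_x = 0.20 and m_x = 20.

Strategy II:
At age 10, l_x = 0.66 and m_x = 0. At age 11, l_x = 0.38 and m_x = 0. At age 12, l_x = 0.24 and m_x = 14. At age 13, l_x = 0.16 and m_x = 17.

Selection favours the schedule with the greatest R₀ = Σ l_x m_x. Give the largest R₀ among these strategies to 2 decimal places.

Strategy I: R₀ = 0.65×30 + 0.40×23 + 0.34×20 + 0.20×20 = 39.5000
Strategy II: R₀ = 0.66×0 + 0.38×0 + 0.24×14 + 0.16×17 = 6.0800
Highest R₀: strategy I with 39.5000.

39.50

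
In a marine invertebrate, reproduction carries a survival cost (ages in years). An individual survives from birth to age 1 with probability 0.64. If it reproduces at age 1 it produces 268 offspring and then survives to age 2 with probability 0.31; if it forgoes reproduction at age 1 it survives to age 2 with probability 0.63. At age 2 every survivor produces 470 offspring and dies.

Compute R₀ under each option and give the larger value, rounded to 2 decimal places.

breed at age 1: R₀ = 0.64 × (268 + 0.31 × 470) = 0.64 × 413.7000 = 264.7680
delay to age 2: R₀ = 0.64 × (0.63 × 470) = 0.64 × 296.1000 = 189.5040
Higher: breed at age 1 (264.7680).

264.77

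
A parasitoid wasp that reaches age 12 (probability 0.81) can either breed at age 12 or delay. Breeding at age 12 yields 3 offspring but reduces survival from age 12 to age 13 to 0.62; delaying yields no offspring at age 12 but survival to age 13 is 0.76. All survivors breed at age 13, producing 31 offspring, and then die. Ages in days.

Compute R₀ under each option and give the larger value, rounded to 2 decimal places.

19.08

breed at age 12: R₀ = 0.81 × (3 + 0.62 × 31) = 0.81 × 22.2200 = 17.9982
delay to age 13: R₀ = 0.81 × (0.76 × 31) = 0.81 × 23.5600 = 19.0836
Higher: delay to age 13 (19.0836).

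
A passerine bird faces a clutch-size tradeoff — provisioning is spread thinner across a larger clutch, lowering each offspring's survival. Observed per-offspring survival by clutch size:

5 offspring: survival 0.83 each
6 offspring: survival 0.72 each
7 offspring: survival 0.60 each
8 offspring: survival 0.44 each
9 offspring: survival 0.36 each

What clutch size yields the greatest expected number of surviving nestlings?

Expected surviving nestlings = c × s(c):
  c=5: 5 × 0.83 = 4.150
  c=6: 6 × 0.72 = 4.320
  c=7: 7 × 0.60 = 4.200
  c=8: 8 × 0.44 = 3.520
  c=9: 9 × 0.36 = 3.240
Maximum at c = 6 (4.320 surviving nestlings).

6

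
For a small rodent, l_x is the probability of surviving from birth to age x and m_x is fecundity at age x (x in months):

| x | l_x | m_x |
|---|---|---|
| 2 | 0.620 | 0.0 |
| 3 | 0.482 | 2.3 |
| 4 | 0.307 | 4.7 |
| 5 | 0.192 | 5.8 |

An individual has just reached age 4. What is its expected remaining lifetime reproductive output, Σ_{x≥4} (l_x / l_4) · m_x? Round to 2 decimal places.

l_4 = 0.307. Conditional survival from age 4 to x is l_x / l_4.
  x=4: (0.307/0.307) × 4.7 = 4.7000
  x=5: (0.192/0.307) × 5.8 = 3.6274
Sum = 4.7000 + 3.6274 = 8.3274

8.33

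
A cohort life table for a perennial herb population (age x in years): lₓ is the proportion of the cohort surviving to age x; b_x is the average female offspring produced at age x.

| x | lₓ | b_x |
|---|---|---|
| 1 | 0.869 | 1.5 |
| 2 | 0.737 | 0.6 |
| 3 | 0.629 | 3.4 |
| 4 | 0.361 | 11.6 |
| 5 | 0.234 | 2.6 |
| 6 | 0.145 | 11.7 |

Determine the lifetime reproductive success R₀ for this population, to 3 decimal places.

10.377

R₀ = Σ lₓ b_x:
  age 1: 0.869 × 1.5 = 1.3035
  age 2: 0.737 × 0.6 = 0.4422
  age 3: 0.629 × 3.4 = 2.1386
  age 4: 0.361 × 11.6 = 4.1876
  age 5: 0.234 × 2.6 = 0.6084
  age 6: 0.145 × 11.7 = 1.6965
R₀ = 1.3035 + 0.4422 + 2.1386 + 4.1876 + 0.6084 + 1.6965 = 10.3768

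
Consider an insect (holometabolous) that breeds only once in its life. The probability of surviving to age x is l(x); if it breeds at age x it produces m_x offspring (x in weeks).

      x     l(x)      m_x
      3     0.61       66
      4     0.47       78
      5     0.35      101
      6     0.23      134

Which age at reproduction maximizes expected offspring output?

3

Expected offspring if breeding at age x = l(x) × m_x:
  age 3: 0.61 × 66 = 40.260
  age 4: 0.47 × 78 = 36.660
  age 5: 0.35 × 101 = 35.350
  age 6: 0.23 × 134 = 30.820
Maximum at age 3 (40.260).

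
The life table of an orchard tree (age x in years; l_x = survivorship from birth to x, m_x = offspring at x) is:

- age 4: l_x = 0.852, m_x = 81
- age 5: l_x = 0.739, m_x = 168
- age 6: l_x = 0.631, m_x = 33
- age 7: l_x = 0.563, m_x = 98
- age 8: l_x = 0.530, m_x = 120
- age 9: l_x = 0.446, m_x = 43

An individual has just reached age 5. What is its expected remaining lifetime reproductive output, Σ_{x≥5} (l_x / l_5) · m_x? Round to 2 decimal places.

l_5 = 0.739. Conditional survival from age 5 to x is l_x / l_5.
  x=5: (0.739/0.739) × 168 = 168.0000
  x=6: (0.631/0.739) × 33 = 28.1773
  x=7: (0.563/0.739) × 98 = 74.6604
  x=8: (0.530/0.739) × 120 = 86.0622
  x=9: (0.446/0.739) × 43 = 25.9513
Sum = 168.0000 + 28.1773 + 74.6604 + 86.0622 + 25.9513 = 382.8512

382.85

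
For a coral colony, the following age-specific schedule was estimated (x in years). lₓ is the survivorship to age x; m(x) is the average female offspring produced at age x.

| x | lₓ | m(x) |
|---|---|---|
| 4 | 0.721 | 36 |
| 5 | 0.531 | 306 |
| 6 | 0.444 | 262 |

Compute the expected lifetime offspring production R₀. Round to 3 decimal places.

R₀ = Σ lₓ m(x):
  age 4: 0.721 × 36 = 25.9560
  age 5: 0.531 × 306 = 162.4860
  age 6: 0.444 × 262 = 116.3280
R₀ = 25.9560 + 162.4860 + 116.3280 = 304.7700

304.770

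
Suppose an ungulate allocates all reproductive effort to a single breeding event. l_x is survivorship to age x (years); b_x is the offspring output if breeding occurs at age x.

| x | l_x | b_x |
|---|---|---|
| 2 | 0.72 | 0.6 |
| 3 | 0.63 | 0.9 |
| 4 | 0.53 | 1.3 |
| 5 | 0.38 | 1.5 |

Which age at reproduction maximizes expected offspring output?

4

Expected offspring if breeding at age x = l_x × b_x:
  age 2: 0.72 × 0.6 = 0.432
  age 3: 0.63 × 0.9 = 0.567
  age 4: 0.53 × 1.3 = 0.689
  age 5: 0.38 × 1.5 = 0.570
Maximum at age 4 (0.689).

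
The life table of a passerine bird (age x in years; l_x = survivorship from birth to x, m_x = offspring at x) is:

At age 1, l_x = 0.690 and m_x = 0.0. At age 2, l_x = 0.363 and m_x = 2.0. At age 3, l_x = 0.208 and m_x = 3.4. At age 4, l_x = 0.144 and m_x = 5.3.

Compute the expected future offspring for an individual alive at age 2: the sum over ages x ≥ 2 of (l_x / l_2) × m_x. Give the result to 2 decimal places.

6.05

l_2 = 0.363. Conditional survival from age 2 to x is l_x / l_2.
  x=2: (0.363/0.363) × 2.0 = 2.0000
  x=3: (0.208/0.363) × 3.4 = 1.9482
  x=4: (0.144/0.363) × 5.3 = 2.1025
Sum = 2.0000 + 1.9482 + 2.1025 = 6.0507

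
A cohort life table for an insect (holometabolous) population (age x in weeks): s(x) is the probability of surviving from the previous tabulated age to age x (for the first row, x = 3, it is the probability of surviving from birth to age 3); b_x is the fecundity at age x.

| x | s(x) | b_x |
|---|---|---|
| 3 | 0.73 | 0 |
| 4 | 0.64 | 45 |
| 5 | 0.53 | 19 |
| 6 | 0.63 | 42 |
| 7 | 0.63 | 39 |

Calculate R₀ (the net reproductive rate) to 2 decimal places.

36.11

Survivorship from birth: l_x = s_3·s_4·…·s_x.
  l_3 = 0.73000
  l_4 = 0.46720
  l_5 = 0.24762
  l_6 = 0.15600
  l_7 = 0.09828
R₀ = Σ l_x b_x:
  age 3: 0.73000 × 0 = 0.0000
  age 4: 0.46720 × 45 = 21.0240
  age 5: 0.24762 × 19 = 4.7048
  age 6: 0.15600 × 42 = 6.5520
  age 7: 0.09828 × 39 = 3.8329
R₀ = 0.0000 + 21.0240 + 4.7048 + 6.5520 + 3.8329 = 36.1137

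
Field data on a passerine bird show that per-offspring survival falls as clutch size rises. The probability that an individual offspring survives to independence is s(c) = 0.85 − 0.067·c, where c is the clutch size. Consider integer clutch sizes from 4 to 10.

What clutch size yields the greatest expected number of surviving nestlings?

Expected surviving nestlings = c × s(c):
  c=4: 4 × 0.582 = 2.328
  c=5: 5 × 0.515 = 2.575
  c=6: 6 × 0.448 = 2.688
  c=7: 7 × 0.381 = 2.667
  c=8: 8 × 0.314 = 2.512
  c=9: 9 × 0.247 = 2.223
  c=10: 10 × 0.180 = 1.800
Maximum at c = 6 (2.688 surviving nestlings).

6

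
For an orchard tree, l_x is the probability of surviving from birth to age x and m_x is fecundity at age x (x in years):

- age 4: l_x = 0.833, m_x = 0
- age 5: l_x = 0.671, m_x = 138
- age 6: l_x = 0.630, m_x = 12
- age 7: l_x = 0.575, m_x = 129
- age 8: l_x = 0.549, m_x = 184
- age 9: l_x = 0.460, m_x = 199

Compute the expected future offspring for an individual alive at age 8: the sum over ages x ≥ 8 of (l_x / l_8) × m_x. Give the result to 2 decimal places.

350.74

l_8 = 0.549. Conditional survival from age 8 to x is l_x / l_8.
  x=8: (0.549/0.549) × 184 = 184.0000
  x=9: (0.460/0.549) × 199 = 166.7395
Sum = 184.0000 + 166.7395 = 350.7395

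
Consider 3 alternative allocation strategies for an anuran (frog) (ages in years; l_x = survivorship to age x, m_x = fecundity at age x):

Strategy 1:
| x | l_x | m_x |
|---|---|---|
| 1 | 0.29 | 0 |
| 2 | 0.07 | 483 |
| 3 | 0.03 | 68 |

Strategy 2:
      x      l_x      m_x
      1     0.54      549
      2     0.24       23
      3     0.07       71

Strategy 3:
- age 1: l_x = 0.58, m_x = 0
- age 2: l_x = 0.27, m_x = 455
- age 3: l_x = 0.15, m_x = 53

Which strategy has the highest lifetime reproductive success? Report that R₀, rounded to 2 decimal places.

Strategy 1: R₀ = 0.29×0 + 0.07×483 + 0.03×68 = 35.8500
Strategy 2: R₀ = 0.54×549 + 0.24×23 + 0.07×71 = 306.9500
Strategy 3: R₀ = 0.58×0 + 0.27×455 + 0.15×53 = 130.8000
Highest R₀: strategy 2 with 306.9500.

306.95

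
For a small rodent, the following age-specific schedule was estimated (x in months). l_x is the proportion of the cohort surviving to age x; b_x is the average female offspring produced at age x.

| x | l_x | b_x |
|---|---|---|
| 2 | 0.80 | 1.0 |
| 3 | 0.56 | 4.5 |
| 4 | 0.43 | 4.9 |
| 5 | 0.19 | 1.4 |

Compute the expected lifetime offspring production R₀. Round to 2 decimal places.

R₀ = Σ l_x b_x:
  age 2: 0.80 × 1.0 = 0.8000
  age 3: 0.56 × 4.5 = 2.5200
  age 4: 0.43 × 4.9 = 2.1070
  age 5: 0.19 × 1.4 = 0.2660
R₀ = 0.8000 + 2.5200 + 2.1070 + 0.2660 = 5.6930

5.69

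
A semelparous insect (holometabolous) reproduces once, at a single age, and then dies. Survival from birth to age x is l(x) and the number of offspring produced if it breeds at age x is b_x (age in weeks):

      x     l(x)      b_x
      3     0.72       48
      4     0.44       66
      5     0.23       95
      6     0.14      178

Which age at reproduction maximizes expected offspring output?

3

Expected offspring if breeding at age x = l(x) × b_x:
  age 3: 0.72 × 48 = 34.560
  age 4: 0.44 × 66 = 29.040
  age 5: 0.23 × 95 = 21.850
  age 6: 0.14 × 178 = 24.920
Maximum at age 3 (34.560).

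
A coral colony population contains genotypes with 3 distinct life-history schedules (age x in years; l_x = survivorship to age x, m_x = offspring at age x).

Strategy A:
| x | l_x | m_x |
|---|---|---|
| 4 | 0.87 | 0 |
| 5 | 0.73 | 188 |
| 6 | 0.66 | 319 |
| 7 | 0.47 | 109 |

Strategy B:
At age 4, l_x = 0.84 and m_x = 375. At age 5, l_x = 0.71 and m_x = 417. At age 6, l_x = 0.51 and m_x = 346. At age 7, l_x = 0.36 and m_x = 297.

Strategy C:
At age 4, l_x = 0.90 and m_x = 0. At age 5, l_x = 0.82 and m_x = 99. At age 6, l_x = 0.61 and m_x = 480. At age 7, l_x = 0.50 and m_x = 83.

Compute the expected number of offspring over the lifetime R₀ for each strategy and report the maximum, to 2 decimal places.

894.45

Strategy A: R₀ = 0.87×0 + 0.73×188 + 0.66×319 + 0.47×109 = 399.0100
Strategy B: R₀ = 0.84×375 + 0.71×417 + 0.51×346 + 0.36×297 = 894.4500
Strategy C: R₀ = 0.90×0 + 0.82×99 + 0.61×480 + 0.50×83 = 415.4800
Highest R₀: strategy B with 894.4500.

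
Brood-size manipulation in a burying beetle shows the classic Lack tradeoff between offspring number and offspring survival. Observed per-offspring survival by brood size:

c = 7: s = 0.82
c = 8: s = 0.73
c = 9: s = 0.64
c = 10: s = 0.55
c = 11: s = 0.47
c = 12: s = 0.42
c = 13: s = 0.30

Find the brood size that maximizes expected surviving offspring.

8

Expected surviving offspring = c × s(c):
  c=7: 7 × 0.82 = 5.740
  c=8: 8 × 0.73 = 5.840
  c=9: 9 × 0.64 = 5.760
  c=10: 10 × 0.55 = 5.500
  c=11: 11 × 0.47 = 5.170
  c=12: 12 × 0.42 = 5.040
  c=13: 13 × 0.30 = 3.900
Maximum at c = 8 (5.840 surviving offspring).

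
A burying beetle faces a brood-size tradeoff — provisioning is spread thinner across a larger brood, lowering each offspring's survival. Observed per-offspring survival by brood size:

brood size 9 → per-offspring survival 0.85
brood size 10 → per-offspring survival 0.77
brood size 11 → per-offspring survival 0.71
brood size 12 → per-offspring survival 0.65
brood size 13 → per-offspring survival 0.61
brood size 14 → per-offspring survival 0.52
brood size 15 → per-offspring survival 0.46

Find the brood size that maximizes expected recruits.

13

Expected recruits = c × s(c):
  c=9: 9 × 0.85 = 7.650
  c=10: 10 × 0.77 = 7.700
  c=11: 11 × 0.71 = 7.810
  c=12: 12 × 0.65 = 7.800
  c=13: 13 × 0.61 = 7.930
  c=14: 14 × 0.52 = 7.280
  c=15: 15 × 0.46 = 6.900
Maximum at c = 13 (7.930 recruits).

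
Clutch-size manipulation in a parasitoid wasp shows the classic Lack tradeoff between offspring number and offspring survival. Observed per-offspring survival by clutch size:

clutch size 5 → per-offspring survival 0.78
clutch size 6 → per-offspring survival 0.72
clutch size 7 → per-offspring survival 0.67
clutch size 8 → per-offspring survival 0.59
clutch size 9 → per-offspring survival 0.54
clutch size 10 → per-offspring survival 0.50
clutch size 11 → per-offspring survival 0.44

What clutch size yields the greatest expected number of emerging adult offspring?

Expected emerging adult offspring = c × s(c):
  c=5: 5 × 0.78 = 3.900
  c=6: 6 × 0.72 = 4.320
  c=7: 7 × 0.67 = 4.690
  c=8: 8 × 0.59 = 4.720
  c=9: 9 × 0.54 = 4.860
  c=10: 10 × 0.50 = 5.000
  c=11: 11 × 0.44 = 4.840
Maximum at c = 10 (5.000 emerging adult offspring).

10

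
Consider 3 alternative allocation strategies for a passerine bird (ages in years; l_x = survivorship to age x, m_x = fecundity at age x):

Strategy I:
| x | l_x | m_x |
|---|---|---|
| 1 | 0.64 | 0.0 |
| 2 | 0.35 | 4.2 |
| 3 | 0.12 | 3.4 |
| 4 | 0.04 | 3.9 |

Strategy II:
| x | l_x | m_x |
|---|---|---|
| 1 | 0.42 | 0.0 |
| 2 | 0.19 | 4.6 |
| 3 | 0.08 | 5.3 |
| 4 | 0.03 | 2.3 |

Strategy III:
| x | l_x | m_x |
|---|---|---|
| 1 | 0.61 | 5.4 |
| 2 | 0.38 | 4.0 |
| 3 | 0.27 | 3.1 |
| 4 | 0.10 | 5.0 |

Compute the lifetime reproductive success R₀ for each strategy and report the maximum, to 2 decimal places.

Strategy I: R₀ = 0.64×0.0 + 0.35×4.2 + 0.12×3.4 + 0.04×3.9 = 2.0340
Strategy II: R₀ = 0.42×0.0 + 0.19×4.6 + 0.08×5.3 + 0.03×2.3 = 1.3670
Strategy III: R₀ = 0.61×5.4 + 0.38×4.0 + 0.27×3.1 + 0.10×5.0 = 6.1510
Highest R₀: strategy III with 6.1510.

6.15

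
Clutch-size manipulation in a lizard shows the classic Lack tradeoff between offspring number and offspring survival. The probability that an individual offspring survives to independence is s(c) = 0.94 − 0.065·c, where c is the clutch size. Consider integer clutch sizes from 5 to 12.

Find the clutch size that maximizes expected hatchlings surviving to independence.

Expected hatchlings surviving to independence = c × s(c):
  c=5: 5 × 0.615 = 3.075
  c=6: 6 × 0.550 = 3.300
  c=7: 7 × 0.485 = 3.395
  c=8: 8 × 0.420 = 3.360
  c=9: 9 × 0.355 = 3.195
  c=10: 10 × 0.290 = 2.900
  c=11: 11 × 0.225 = 2.475
  c=12: 12 × 0.160 = 1.920
Maximum at c = 7 (3.395 hatchlings surviving to independence).

7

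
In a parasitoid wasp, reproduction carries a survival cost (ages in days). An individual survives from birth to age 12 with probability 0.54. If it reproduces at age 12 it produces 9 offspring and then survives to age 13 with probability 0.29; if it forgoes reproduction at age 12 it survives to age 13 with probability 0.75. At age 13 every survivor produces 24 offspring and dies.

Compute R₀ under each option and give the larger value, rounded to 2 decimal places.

breed at age 12: R₀ = 0.54 × (9 + 0.29 × 24) = 0.54 × 15.9600 = 8.6184
delay to age 13: R₀ = 0.54 × (0.75 × 24) = 0.54 × 18.0000 = 9.7200
Higher: delay to age 13 (9.7200).

9.72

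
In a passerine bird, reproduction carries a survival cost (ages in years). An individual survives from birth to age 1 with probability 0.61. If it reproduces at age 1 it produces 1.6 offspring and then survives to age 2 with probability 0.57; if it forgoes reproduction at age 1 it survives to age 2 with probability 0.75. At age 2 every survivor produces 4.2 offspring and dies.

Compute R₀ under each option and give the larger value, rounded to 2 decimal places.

2.44

breed at age 1: R₀ = 0.61 × (1.6 + 0.57 × 4.2) = 0.61 × 3.9940 = 2.4363
delay to age 2: R₀ = 0.61 × (0.75 × 4.2) = 0.61 × 3.1500 = 1.9215
Higher: breed at age 1 (2.4363).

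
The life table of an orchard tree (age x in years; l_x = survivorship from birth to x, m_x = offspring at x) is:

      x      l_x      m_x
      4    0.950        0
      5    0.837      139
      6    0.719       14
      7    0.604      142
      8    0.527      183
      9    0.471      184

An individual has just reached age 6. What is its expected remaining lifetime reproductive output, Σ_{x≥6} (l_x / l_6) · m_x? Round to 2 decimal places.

387.95

l_6 = 0.719. Conditional survival from age 6 to x is l_x / l_6.
  x=6: (0.719/0.719) × 14 = 14.0000
  x=7: (0.604/0.719) × 142 = 119.2879
  x=8: (0.527/0.719) × 183 = 134.1321
  x=9: (0.471/0.719) × 184 = 120.5341
Sum = 14.0000 + 119.2879 + 134.1321 + 120.5341 = 387.9541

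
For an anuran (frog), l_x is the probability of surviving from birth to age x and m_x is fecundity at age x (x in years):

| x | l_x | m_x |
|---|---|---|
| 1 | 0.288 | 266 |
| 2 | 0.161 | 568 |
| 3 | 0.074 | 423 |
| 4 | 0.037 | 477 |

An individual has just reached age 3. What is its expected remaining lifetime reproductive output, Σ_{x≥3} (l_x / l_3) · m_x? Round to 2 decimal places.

l_3 = 0.074. Conditional survival from age 3 to x is l_x / l_3.
  x=3: (0.074/0.074) × 423 = 423.0000
  x=4: (0.037/0.074) × 477 = 238.5000
Sum = 423.0000 + 238.5000 = 661.5000

661.50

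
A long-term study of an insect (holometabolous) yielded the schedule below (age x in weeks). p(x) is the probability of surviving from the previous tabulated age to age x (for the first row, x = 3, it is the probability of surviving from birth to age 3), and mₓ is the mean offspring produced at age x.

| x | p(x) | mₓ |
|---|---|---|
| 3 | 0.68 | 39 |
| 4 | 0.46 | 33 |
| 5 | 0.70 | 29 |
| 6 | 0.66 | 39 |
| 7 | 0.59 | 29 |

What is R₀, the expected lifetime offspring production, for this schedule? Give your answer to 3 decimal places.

Survivorship from birth: l_x = p_3·p_4·…·p_x.
  l_3 = 0.68000
  l_4 = 0.31280
  l_5 = 0.21896
  l_6 = 0.14451
  l_7 = 0.08526
R₀ = Σ l_x mₓ:
  age 3: 0.68000 × 39 = 26.5200
  age 4: 0.31280 × 33 = 10.3224
  age 5: 0.21896 × 29 = 6.3498
  age 6: 0.14451 × 39 = 5.6359
  age 7: 0.08526 × 29 = 2.4725
R₀ = 26.5200 + 10.3224 + 6.3498 + 5.6359 + 2.4725 = 51.3007

51.301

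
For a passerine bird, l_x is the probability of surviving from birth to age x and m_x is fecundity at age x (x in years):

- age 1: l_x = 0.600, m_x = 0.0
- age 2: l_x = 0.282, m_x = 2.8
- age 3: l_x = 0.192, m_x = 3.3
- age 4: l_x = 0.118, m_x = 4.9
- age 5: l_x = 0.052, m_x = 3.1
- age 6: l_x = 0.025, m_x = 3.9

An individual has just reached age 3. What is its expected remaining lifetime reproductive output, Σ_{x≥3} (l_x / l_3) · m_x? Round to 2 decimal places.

7.66

l_3 = 0.192. Conditional survival from age 3 to x is l_x / l_3.
  x=3: (0.192/0.192) × 3.3 = 3.3000
  x=4: (0.118/0.192) × 4.9 = 3.0115
  x=5: (0.052/0.192) × 3.1 = 0.8396
  x=6: (0.025/0.192) × 3.9 = 0.5078
Sum = 3.3000 + 3.0115 + 0.8396 + 0.5078 = 7.6589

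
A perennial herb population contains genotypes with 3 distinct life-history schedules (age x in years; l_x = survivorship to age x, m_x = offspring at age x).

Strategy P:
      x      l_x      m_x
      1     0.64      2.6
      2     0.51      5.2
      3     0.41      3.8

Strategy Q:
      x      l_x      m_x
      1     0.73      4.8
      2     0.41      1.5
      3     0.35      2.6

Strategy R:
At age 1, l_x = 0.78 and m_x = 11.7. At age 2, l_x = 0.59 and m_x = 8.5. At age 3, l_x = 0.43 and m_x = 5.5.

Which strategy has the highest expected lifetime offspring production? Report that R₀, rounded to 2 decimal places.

Strategy P: R₀ = 0.64×2.6 + 0.51×5.2 + 0.41×3.8 = 5.8740
Strategy Q: R₀ = 0.73×4.8 + 0.41×1.5 + 0.35×2.6 = 5.0290
Strategy R: R₀ = 0.78×11.7 + 0.59×8.5 + 0.43×5.5 = 16.5060
Highest R₀: strategy R with 16.5060.

16.51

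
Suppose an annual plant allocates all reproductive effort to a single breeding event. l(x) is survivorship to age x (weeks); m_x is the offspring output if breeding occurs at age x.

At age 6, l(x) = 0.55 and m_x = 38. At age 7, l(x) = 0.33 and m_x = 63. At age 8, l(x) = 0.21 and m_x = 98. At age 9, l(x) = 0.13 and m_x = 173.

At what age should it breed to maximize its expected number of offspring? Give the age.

9

Expected offspring if breeding at age x = l(x) × m_x:
  age 6: 0.55 × 38 = 20.900
  age 7: 0.33 × 63 = 20.790
  age 8: 0.21 × 98 = 20.580
  age 9: 0.13 × 173 = 22.490
Maximum at age 9 (22.490).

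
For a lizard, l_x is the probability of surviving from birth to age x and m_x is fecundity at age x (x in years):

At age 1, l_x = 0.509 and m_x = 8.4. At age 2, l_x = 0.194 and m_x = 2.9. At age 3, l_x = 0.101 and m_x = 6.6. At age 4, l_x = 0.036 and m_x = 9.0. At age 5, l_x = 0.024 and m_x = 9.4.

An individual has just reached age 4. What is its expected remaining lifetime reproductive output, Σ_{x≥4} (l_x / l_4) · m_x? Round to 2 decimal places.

l_4 = 0.036. Conditional survival from age 4 to x is l_x / l_4.
  x=4: (0.036/0.036) × 9.0 = 9.0000
  x=5: (0.024/0.036) × 9.4 = 6.2667
Sum = 9.0000 + 6.2667 = 15.2667

15.27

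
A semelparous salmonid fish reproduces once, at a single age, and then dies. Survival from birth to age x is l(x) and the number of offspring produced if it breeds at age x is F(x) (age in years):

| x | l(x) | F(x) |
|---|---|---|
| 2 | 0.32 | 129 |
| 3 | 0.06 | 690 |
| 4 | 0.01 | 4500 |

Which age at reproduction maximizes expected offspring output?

Expected offspring if breeding at age x = l(x) × F(x):
  age 2: 0.32 × 129 = 41.280
  age 3: 0.06 × 690 = 41.400
  age 4: 0.01 × 4500 = 45.000
Maximum at age 4 (45.000).

4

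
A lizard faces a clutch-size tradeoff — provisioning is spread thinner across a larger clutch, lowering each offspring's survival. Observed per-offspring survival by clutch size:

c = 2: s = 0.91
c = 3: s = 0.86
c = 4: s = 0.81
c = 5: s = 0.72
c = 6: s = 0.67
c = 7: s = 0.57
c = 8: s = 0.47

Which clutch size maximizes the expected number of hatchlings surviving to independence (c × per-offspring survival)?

6

Expected hatchlings surviving to independence = c × s(c):
  c=2: 2 × 0.91 = 1.820
  c=3: 3 × 0.86 = 2.580
  c=4: 4 × 0.81 = 3.240
  c=5: 5 × 0.72 = 3.600
  c=6: 6 × 0.67 = 4.020
  c=7: 7 × 0.57 = 3.990
  c=8: 8 × 0.47 = 3.760
Maximum at c = 6 (4.020 hatchlings surviving to independence).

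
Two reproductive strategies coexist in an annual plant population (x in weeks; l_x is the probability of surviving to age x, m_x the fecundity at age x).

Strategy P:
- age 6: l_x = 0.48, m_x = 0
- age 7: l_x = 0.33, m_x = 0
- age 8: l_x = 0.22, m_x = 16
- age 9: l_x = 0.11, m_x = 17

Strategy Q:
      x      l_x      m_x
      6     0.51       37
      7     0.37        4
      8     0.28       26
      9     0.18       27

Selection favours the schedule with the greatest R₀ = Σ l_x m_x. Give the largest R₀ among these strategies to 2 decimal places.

Strategy P: R₀ = 0.48×0 + 0.33×0 + 0.22×16 + 0.11×17 = 5.3900
Strategy Q: R₀ = 0.51×37 + 0.37×4 + 0.28×26 + 0.18×27 = 32.4900
Highest R₀: strategy Q with 32.4900.

32.49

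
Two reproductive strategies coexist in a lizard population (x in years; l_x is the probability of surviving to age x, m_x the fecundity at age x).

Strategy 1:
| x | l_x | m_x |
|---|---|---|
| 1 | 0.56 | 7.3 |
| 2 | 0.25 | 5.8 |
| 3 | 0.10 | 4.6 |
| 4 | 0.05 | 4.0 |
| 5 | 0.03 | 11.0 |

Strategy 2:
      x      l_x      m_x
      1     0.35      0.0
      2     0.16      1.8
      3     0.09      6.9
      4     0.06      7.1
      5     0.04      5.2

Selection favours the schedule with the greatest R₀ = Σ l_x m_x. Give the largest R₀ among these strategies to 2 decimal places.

6.53

Strategy 1: R₀ = 0.56×7.3 + 0.25×5.8 + 0.10×4.6 + 0.05×4.0 + 0.03×11.0 = 6.5280
Strategy 2: R₀ = 0.35×0.0 + 0.16×1.8 + 0.09×6.9 + 0.06×7.1 + 0.04×5.2 = 1.5430
Highest R₀: strategy 1 with 6.5280.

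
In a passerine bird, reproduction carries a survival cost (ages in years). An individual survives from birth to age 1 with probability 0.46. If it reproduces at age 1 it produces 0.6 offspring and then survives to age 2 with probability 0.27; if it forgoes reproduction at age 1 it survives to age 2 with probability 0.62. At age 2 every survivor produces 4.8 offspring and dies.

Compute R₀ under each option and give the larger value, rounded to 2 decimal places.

1.37

breed at age 1: R₀ = 0.46 × (0.6 + 0.27 × 4.8) = 0.46 × 1.8960 = 0.8722
delay to age 2: R₀ = 0.46 × (0.62 × 4.8) = 0.46 × 2.9760 = 1.3690
Higher: delay to age 2 (1.3690).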